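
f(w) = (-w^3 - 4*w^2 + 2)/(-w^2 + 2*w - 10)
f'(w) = (2*w - 2)*(-w^3 - 4*w^2 + 2)/(-w^2 + 2*w - 10)^2 + (-3*w^2 - 8*w)/(-w^2 + 2*w - 10)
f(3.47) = 5.82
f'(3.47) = 2.33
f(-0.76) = -0.01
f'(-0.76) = -0.36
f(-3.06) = 0.27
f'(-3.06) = 0.23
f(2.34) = 3.03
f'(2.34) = 2.50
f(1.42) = 0.97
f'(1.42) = 1.81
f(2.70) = 3.94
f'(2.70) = 2.53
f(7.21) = 12.21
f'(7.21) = 1.30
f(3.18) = 5.13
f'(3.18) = 2.43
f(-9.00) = -3.73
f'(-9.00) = 0.88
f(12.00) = 17.71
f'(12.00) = 1.06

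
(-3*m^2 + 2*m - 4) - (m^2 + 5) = -4*m^2 + 2*m - 9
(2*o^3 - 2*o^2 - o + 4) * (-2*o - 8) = -4*o^4 - 12*o^3 + 18*o^2 - 32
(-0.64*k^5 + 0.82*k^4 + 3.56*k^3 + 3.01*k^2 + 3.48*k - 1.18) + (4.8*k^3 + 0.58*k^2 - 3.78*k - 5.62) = -0.64*k^5 + 0.82*k^4 + 8.36*k^3 + 3.59*k^2 - 0.3*k - 6.8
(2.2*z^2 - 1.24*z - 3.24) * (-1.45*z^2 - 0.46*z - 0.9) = -3.19*z^4 + 0.786*z^3 + 3.2884*z^2 + 2.6064*z + 2.916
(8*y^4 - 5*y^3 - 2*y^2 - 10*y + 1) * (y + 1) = 8*y^5 + 3*y^4 - 7*y^3 - 12*y^2 - 9*y + 1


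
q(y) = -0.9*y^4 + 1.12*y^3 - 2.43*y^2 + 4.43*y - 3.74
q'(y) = -3.6*y^3 + 3.36*y^2 - 4.86*y + 4.43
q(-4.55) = -565.44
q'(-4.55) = 435.21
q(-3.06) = -151.05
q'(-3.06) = 153.91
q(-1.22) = -16.79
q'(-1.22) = 21.90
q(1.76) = -6.00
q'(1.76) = -13.34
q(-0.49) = -6.68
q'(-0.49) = 8.04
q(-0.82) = -10.03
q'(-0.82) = 12.66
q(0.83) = -1.52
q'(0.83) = 0.65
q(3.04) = -58.13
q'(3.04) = -80.43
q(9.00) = -5249.12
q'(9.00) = -2391.55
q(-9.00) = -6961.82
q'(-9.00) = 2944.73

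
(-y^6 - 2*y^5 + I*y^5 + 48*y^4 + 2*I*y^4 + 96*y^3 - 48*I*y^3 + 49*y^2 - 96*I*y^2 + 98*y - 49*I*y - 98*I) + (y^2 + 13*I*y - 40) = -y^6 - 2*y^5 + I*y^5 + 48*y^4 + 2*I*y^4 + 96*y^3 - 48*I*y^3 + 50*y^2 - 96*I*y^2 + 98*y - 36*I*y - 40 - 98*I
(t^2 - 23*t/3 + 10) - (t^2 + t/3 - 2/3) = 32/3 - 8*t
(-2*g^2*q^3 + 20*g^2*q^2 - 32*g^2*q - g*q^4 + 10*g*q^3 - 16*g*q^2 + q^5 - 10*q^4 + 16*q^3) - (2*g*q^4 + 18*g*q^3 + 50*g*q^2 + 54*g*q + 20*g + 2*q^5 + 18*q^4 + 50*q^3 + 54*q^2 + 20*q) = -2*g^2*q^3 + 20*g^2*q^2 - 32*g^2*q - 3*g*q^4 - 8*g*q^3 - 66*g*q^2 - 54*g*q - 20*g - q^5 - 28*q^4 - 34*q^3 - 54*q^2 - 20*q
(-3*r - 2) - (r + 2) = -4*r - 4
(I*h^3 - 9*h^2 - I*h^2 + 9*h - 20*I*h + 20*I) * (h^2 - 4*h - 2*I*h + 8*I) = I*h^5 - 7*h^4 - 5*I*h^4 + 35*h^3 + 2*I*h^3 - 68*h^2 + 10*I*h^2 + 200*h - 8*I*h - 160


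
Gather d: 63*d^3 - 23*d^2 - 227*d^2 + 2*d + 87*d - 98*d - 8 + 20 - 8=63*d^3 - 250*d^2 - 9*d + 4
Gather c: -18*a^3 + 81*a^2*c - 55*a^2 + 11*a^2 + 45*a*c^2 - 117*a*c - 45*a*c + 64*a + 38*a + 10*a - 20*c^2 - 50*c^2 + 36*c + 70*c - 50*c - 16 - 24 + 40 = -18*a^3 - 44*a^2 + 112*a + c^2*(45*a - 70) + c*(81*a^2 - 162*a + 56)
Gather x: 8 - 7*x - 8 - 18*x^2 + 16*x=-18*x^2 + 9*x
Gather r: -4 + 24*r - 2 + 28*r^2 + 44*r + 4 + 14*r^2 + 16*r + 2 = 42*r^2 + 84*r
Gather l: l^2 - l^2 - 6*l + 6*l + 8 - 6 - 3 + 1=0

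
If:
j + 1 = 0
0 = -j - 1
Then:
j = -1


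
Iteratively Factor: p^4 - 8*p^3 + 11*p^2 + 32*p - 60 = (p - 3)*(p^3 - 5*p^2 - 4*p + 20) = (p - 3)*(p - 2)*(p^2 - 3*p - 10) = (p - 3)*(p - 2)*(p + 2)*(p - 5)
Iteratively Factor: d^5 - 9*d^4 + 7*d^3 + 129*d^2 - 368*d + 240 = (d - 4)*(d^4 - 5*d^3 - 13*d^2 + 77*d - 60) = (d - 4)*(d - 3)*(d^3 - 2*d^2 - 19*d + 20) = (d - 4)*(d - 3)*(d - 1)*(d^2 - d - 20) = (d - 5)*(d - 4)*(d - 3)*(d - 1)*(d + 4)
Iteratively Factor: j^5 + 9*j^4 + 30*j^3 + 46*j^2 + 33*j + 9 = (j + 1)*(j^4 + 8*j^3 + 22*j^2 + 24*j + 9) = (j + 1)*(j + 3)*(j^3 + 5*j^2 + 7*j + 3) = (j + 1)*(j + 3)^2*(j^2 + 2*j + 1) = (j + 1)^2*(j + 3)^2*(j + 1)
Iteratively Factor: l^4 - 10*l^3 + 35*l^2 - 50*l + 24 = (l - 1)*(l^3 - 9*l^2 + 26*l - 24) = (l - 2)*(l - 1)*(l^2 - 7*l + 12) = (l - 3)*(l - 2)*(l - 1)*(l - 4)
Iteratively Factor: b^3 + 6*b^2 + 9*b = (b + 3)*(b^2 + 3*b) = b*(b + 3)*(b + 3)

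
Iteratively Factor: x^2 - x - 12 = (x - 4)*(x + 3)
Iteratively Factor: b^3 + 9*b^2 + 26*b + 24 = (b + 2)*(b^2 + 7*b + 12) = (b + 2)*(b + 3)*(b + 4)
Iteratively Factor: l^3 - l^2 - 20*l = (l + 4)*(l^2 - 5*l) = (l - 5)*(l + 4)*(l)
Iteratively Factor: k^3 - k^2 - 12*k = (k)*(k^2 - k - 12) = k*(k - 4)*(k + 3)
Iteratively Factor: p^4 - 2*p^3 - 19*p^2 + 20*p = (p + 4)*(p^3 - 6*p^2 + 5*p) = (p - 1)*(p + 4)*(p^2 - 5*p) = (p - 5)*(p - 1)*(p + 4)*(p)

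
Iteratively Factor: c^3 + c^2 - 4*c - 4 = (c + 1)*(c^2 - 4) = (c + 1)*(c + 2)*(c - 2)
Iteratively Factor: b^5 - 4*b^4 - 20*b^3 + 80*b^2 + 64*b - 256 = (b + 2)*(b^4 - 6*b^3 - 8*b^2 + 96*b - 128) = (b - 4)*(b + 2)*(b^3 - 2*b^2 - 16*b + 32) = (b - 4)*(b + 2)*(b + 4)*(b^2 - 6*b + 8) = (b - 4)*(b - 2)*(b + 2)*(b + 4)*(b - 4)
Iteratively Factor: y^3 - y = (y)*(y^2 - 1) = y*(y + 1)*(y - 1)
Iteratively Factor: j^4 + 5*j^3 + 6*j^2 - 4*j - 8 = (j - 1)*(j^3 + 6*j^2 + 12*j + 8) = (j - 1)*(j + 2)*(j^2 + 4*j + 4) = (j - 1)*(j + 2)^2*(j + 2)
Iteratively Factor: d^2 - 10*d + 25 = (d - 5)*(d - 5)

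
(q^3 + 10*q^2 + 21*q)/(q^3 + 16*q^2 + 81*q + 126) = q/(q + 6)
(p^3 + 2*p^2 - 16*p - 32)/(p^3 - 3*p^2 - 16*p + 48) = (p + 2)/(p - 3)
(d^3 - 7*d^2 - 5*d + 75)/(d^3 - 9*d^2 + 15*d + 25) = (d + 3)/(d + 1)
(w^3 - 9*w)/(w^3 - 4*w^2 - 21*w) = (w - 3)/(w - 7)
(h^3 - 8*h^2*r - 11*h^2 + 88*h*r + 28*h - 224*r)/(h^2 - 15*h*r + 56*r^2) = (-h^2 + 11*h - 28)/(-h + 7*r)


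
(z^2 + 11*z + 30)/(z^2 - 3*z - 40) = (z + 6)/(z - 8)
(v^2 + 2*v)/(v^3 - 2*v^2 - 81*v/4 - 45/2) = 4*v*(v + 2)/(4*v^3 - 8*v^2 - 81*v - 90)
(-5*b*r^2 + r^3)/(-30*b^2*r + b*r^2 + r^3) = r/(6*b + r)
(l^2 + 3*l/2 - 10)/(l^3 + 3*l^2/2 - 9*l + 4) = (2*l - 5)/(2*l^2 - 5*l + 2)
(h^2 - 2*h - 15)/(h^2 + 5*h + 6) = (h - 5)/(h + 2)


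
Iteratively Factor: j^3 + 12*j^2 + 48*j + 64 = (j + 4)*(j^2 + 8*j + 16) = (j + 4)^2*(j + 4)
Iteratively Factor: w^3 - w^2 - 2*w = (w)*(w^2 - w - 2) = w*(w + 1)*(w - 2)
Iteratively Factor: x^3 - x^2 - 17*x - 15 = (x - 5)*(x^2 + 4*x + 3) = (x - 5)*(x + 1)*(x + 3)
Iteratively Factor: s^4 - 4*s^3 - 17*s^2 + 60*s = (s)*(s^3 - 4*s^2 - 17*s + 60) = s*(s - 5)*(s^2 + s - 12) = s*(s - 5)*(s - 3)*(s + 4)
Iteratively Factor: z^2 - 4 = (z + 2)*(z - 2)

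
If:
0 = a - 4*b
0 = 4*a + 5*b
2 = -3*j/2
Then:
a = 0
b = 0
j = -4/3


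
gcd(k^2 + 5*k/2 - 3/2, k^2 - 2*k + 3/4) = k - 1/2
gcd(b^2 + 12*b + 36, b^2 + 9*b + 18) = b + 6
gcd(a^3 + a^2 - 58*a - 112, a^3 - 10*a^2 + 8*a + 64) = a^2 - 6*a - 16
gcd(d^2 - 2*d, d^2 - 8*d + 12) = d - 2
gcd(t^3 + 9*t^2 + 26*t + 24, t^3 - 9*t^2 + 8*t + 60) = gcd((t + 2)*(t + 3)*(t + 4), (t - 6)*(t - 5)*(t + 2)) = t + 2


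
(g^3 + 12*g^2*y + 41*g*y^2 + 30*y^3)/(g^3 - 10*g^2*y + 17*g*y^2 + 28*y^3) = (g^2 + 11*g*y + 30*y^2)/(g^2 - 11*g*y + 28*y^2)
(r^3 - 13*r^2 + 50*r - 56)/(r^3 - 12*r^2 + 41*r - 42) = (r - 4)/(r - 3)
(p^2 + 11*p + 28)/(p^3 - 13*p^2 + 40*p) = (p^2 + 11*p + 28)/(p*(p^2 - 13*p + 40))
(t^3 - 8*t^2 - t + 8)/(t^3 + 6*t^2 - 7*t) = (t^2 - 7*t - 8)/(t*(t + 7))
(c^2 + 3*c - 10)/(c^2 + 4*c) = (c^2 + 3*c - 10)/(c*(c + 4))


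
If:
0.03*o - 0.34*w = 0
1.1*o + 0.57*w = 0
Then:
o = 0.00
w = 0.00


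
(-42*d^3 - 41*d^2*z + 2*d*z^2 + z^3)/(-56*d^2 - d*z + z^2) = (-6*d^2 - 5*d*z + z^2)/(-8*d + z)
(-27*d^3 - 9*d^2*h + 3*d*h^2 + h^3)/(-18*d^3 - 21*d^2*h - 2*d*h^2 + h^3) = (9*d^2 - h^2)/(6*d^2 + 5*d*h - h^2)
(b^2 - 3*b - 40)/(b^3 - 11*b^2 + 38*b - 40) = (b^2 - 3*b - 40)/(b^3 - 11*b^2 + 38*b - 40)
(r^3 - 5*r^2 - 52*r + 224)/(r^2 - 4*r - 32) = (r^2 + 3*r - 28)/(r + 4)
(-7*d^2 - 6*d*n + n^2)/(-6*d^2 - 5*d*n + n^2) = (7*d - n)/(6*d - n)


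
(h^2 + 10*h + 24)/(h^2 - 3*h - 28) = (h + 6)/(h - 7)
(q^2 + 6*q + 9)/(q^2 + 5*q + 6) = (q + 3)/(q + 2)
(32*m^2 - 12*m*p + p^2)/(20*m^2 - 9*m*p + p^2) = (-8*m + p)/(-5*m + p)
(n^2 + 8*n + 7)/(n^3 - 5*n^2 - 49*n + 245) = (n + 1)/(n^2 - 12*n + 35)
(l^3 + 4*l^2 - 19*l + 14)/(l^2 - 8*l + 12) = (l^2 + 6*l - 7)/(l - 6)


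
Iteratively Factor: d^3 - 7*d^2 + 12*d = (d - 3)*(d^2 - 4*d) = (d - 4)*(d - 3)*(d)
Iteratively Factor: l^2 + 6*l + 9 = (l + 3)*(l + 3)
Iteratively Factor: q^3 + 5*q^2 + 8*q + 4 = (q + 1)*(q^2 + 4*q + 4) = (q + 1)*(q + 2)*(q + 2)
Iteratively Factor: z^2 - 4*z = (z - 4)*(z)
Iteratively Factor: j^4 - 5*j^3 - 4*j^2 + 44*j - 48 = (j - 2)*(j^3 - 3*j^2 - 10*j + 24) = (j - 2)*(j + 3)*(j^2 - 6*j + 8) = (j - 4)*(j - 2)*(j + 3)*(j - 2)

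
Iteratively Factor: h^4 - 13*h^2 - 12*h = (h)*(h^3 - 13*h - 12) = h*(h + 1)*(h^2 - h - 12) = h*(h - 4)*(h + 1)*(h + 3)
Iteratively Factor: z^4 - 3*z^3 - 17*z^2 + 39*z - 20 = (z - 5)*(z^3 + 2*z^2 - 7*z + 4) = (z - 5)*(z - 1)*(z^2 + 3*z - 4) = (z - 5)*(z - 1)*(z + 4)*(z - 1)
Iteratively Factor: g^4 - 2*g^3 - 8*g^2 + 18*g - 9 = (g - 3)*(g^3 + g^2 - 5*g + 3) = (g - 3)*(g - 1)*(g^2 + 2*g - 3) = (g - 3)*(g - 1)*(g + 3)*(g - 1)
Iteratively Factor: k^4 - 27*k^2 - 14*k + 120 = (k - 2)*(k^3 + 2*k^2 - 23*k - 60) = (k - 2)*(k + 3)*(k^2 - k - 20) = (k - 5)*(k - 2)*(k + 3)*(k + 4)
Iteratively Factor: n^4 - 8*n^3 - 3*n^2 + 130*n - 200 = (n + 4)*(n^3 - 12*n^2 + 45*n - 50) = (n - 5)*(n + 4)*(n^2 - 7*n + 10) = (n - 5)^2*(n + 4)*(n - 2)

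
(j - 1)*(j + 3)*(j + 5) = j^3 + 7*j^2 + 7*j - 15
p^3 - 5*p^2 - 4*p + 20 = (p - 5)*(p - 2)*(p + 2)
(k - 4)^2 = k^2 - 8*k + 16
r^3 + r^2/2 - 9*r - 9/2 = (r - 3)*(r + 1/2)*(r + 3)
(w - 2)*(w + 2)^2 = w^3 + 2*w^2 - 4*w - 8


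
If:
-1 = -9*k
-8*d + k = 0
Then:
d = 1/72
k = 1/9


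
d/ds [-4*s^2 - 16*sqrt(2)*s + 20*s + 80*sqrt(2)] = -8*s - 16*sqrt(2) + 20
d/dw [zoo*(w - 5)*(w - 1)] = zoo*(w - 3)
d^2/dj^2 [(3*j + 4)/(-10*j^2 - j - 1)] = 2*(-(3*j + 4)*(20*j + 1)^2 + (90*j + 43)*(10*j^2 + j + 1))/(10*j^2 + j + 1)^3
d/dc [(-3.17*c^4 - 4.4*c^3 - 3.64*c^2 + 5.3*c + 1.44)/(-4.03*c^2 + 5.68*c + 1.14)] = (25.5502*c^5 - 36.2848*c^4 - 64.4392*c^3 - 14.3642*c^2 + 3.3072*c - 2.1372)/(16.2409*c^4 - 45.7808*c^3 + 23.074*c^2 + 12.9504*c + 1.2996)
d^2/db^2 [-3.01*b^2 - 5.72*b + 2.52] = -6.02000000000000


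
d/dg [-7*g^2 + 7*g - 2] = 7 - 14*g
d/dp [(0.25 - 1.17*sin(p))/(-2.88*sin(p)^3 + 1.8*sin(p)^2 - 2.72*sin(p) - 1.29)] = (-6.7392*sin(p)^3 + 4.266*sin(p)^2 - 0.9*sin(p) + 2.1893)*cos(p)/(8.2944*sin(p)^6 - 10.368*sin(p)^5 + 18.9072*sin(p)^4 - 2.3616*sin(p)^3 + 2.7544*sin(p)^2 + 7.0176*sin(p) + 1.6641)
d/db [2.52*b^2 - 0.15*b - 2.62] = 5.04*b - 0.15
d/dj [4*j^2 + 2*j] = 8*j + 2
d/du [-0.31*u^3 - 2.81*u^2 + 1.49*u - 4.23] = -0.93*u^2 - 5.62*u + 1.49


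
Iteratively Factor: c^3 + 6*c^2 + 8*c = (c + 4)*(c^2 + 2*c) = c*(c + 4)*(c + 2)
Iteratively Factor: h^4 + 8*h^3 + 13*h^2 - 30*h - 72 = (h - 2)*(h^3 + 10*h^2 + 33*h + 36) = (h - 2)*(h + 4)*(h^2 + 6*h + 9) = (h - 2)*(h + 3)*(h + 4)*(h + 3)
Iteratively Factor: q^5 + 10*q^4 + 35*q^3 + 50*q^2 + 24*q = (q + 4)*(q^4 + 6*q^3 + 11*q^2 + 6*q) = (q + 3)*(q + 4)*(q^3 + 3*q^2 + 2*q) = q*(q + 3)*(q + 4)*(q^2 + 3*q + 2) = q*(q + 1)*(q + 3)*(q + 4)*(q + 2)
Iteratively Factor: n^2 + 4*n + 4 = (n + 2)*(n + 2)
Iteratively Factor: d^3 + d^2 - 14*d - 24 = (d + 3)*(d^2 - 2*d - 8) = (d - 4)*(d + 3)*(d + 2)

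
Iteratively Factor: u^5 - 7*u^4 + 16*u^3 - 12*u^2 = (u)*(u^4 - 7*u^3 + 16*u^2 - 12*u) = u*(u - 2)*(u^3 - 5*u^2 + 6*u) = u*(u - 2)^2*(u^2 - 3*u) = u^2*(u - 2)^2*(u - 3)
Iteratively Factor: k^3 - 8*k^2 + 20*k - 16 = (k - 2)*(k^2 - 6*k + 8) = (k - 4)*(k - 2)*(k - 2)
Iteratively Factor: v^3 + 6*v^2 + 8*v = (v + 2)*(v^2 + 4*v) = v*(v + 2)*(v + 4)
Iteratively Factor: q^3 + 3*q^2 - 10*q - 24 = (q + 4)*(q^2 - q - 6) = (q - 3)*(q + 4)*(q + 2)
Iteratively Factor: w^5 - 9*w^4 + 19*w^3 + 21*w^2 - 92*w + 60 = (w - 5)*(w^4 - 4*w^3 - w^2 + 16*w - 12) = (w - 5)*(w - 2)*(w^3 - 2*w^2 - 5*w + 6) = (w - 5)*(w - 2)*(w - 1)*(w^2 - w - 6) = (w - 5)*(w - 3)*(w - 2)*(w - 1)*(w + 2)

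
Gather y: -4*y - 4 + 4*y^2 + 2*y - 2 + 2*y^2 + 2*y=6*y^2 - 6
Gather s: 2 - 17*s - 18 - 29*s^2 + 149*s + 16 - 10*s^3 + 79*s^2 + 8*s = -10*s^3 + 50*s^2 + 140*s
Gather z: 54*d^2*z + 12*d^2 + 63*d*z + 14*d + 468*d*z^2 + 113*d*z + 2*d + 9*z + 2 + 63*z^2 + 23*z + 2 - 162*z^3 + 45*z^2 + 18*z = 12*d^2 + 16*d - 162*z^3 + z^2*(468*d + 108) + z*(54*d^2 + 176*d + 50) + 4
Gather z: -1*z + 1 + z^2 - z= z^2 - 2*z + 1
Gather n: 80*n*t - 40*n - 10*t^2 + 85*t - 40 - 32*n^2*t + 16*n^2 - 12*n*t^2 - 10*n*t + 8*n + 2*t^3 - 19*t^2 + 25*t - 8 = n^2*(16 - 32*t) + n*(-12*t^2 + 70*t - 32) + 2*t^3 - 29*t^2 + 110*t - 48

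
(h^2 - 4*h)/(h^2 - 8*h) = (h - 4)/(h - 8)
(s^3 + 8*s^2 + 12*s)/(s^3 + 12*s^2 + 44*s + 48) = s/(s + 4)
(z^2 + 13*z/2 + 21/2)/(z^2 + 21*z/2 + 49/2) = (z + 3)/(z + 7)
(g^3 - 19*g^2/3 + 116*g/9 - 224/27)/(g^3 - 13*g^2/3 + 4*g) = (g^2 - 5*g + 56/9)/(g*(g - 3))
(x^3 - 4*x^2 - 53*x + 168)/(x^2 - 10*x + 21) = (x^2 - x - 56)/(x - 7)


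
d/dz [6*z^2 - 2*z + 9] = 12*z - 2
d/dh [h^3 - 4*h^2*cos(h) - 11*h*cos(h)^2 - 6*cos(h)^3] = 4*h^2*sin(h) + 3*h^2 + 11*h*sin(2*h) - 8*h*cos(h) + 18*sin(h)*cos(h)^2 - 11*cos(h)^2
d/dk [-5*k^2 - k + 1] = -10*k - 1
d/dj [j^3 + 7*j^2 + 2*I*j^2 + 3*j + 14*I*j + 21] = 3*j^2 + j*(14 + 4*I) + 3 + 14*I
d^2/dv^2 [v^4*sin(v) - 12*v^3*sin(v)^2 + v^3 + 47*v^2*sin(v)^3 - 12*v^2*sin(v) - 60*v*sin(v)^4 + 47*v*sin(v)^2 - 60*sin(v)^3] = -v^4*sin(v) + 8*v^3*cos(v) - 24*v^3*cos(2*v) - 45*v^2*sin(v)/4 - 72*v^2*sin(2*v) + 423*v^2*sin(3*v)/4 + 93*v*cos(v) + 240*v*cos(2*v)^2 + 10*v*cos(2*v) - 141*v*cos(3*v) - 150*v + 183*sin(v)/2 - 26*sin(2*v) - 317*sin(3*v)/2 + 60*sin(4*v)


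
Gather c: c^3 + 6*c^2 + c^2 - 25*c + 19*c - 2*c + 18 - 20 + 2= c^3 + 7*c^2 - 8*c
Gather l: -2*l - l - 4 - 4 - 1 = -3*l - 9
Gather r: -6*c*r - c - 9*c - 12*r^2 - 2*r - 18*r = -10*c - 12*r^2 + r*(-6*c - 20)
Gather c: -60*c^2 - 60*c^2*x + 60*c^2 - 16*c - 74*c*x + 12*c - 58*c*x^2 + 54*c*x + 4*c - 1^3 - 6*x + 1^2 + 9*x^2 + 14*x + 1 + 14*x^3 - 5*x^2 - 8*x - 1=-60*c^2*x + c*(-58*x^2 - 20*x) + 14*x^3 + 4*x^2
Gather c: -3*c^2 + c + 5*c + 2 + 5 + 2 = -3*c^2 + 6*c + 9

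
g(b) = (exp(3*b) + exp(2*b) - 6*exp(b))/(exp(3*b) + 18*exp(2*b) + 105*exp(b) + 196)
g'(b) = (-3*exp(3*b) - 36*exp(2*b) - 105*exp(b))*(exp(3*b) + exp(2*b) - 6*exp(b))/(exp(3*b) + 18*exp(2*b) + 105*exp(b) + 196)^2 + (3*exp(3*b) + 2*exp(2*b) - 6*exp(b))/(exp(3*b) + 18*exp(2*b) + 105*exp(b) + 196) = (17*exp(3*b) + 103*exp(2*b) + 80*exp(b) - 168)*exp(b)/(exp(5*b) + 29*exp(4*b) + 331*exp(3*b) + 1855*exp(2*b) + 5096*exp(b) + 5488)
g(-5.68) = -0.00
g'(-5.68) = -0.00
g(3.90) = 0.72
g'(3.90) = 0.22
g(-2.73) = -0.00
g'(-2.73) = -0.00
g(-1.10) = -0.01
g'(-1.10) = -0.01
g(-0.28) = -0.01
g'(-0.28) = -0.00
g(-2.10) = -0.00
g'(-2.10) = -0.00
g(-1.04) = -0.01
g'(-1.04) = -0.01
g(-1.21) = -0.01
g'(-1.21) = -0.01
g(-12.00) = 0.00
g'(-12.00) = 0.00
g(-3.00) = 0.00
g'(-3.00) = 0.00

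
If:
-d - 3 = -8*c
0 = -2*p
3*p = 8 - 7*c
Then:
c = 8/7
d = 43/7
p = 0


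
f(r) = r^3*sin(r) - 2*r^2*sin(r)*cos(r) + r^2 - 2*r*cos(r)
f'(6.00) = 129.63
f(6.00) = -16.56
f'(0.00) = -2.00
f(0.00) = 0.00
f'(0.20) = -1.68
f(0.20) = -0.37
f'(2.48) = 10.68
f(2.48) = 25.40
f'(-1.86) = 0.13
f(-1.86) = 6.67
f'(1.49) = 16.60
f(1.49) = 4.92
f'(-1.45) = -3.50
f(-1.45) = 5.98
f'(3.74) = -79.13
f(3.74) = -22.32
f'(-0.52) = -3.95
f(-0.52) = 1.48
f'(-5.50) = -63.32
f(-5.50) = -109.59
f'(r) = r^3*cos(r) + 2*r^2*sin(r)^2 + 3*r^2*sin(r) - 2*r^2*cos(r)^2 - 4*r*sin(r)*cos(r) + 2*r*sin(r) + 2*r - 2*cos(r)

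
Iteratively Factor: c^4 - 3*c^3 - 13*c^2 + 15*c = (c - 1)*(c^3 - 2*c^2 - 15*c) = (c - 1)*(c + 3)*(c^2 - 5*c) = (c - 5)*(c - 1)*(c + 3)*(c)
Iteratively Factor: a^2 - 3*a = (a)*(a - 3)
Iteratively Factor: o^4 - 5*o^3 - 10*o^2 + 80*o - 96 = (o - 2)*(o^3 - 3*o^2 - 16*o + 48) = (o - 3)*(o - 2)*(o^2 - 16) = (o - 3)*(o - 2)*(o + 4)*(o - 4)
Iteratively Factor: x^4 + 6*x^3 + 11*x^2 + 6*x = (x + 3)*(x^3 + 3*x^2 + 2*x) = (x + 2)*(x + 3)*(x^2 + x) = x*(x + 2)*(x + 3)*(x + 1)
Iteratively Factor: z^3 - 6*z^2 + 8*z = (z - 2)*(z^2 - 4*z) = (z - 4)*(z - 2)*(z)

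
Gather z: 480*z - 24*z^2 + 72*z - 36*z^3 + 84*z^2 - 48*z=-36*z^3 + 60*z^2 + 504*z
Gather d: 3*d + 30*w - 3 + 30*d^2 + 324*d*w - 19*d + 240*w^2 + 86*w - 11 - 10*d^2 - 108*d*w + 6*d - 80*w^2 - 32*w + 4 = 20*d^2 + d*(216*w - 10) + 160*w^2 + 84*w - 10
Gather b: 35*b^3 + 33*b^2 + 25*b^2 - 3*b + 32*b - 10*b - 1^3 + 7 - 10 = 35*b^3 + 58*b^2 + 19*b - 4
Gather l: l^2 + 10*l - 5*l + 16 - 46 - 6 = l^2 + 5*l - 36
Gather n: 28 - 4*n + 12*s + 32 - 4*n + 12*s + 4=-8*n + 24*s + 64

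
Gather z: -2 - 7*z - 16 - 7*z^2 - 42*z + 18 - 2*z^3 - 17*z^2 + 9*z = -2*z^3 - 24*z^2 - 40*z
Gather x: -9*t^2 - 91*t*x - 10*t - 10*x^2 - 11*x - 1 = -9*t^2 - 10*t - 10*x^2 + x*(-91*t - 11) - 1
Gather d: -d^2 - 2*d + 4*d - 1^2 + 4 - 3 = -d^2 + 2*d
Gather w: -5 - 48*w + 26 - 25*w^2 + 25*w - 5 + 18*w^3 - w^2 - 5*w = 18*w^3 - 26*w^2 - 28*w + 16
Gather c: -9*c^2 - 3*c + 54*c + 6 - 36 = -9*c^2 + 51*c - 30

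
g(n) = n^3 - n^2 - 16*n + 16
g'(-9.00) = 245.00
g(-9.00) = -650.00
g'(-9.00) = 245.00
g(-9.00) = -650.00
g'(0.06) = -16.11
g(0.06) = 15.04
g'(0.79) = -15.71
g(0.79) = 3.23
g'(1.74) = -10.40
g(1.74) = -9.60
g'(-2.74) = 12.00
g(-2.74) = 31.76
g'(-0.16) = -15.60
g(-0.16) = 18.53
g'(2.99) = 4.84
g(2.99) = -14.05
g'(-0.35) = -14.93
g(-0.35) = 21.43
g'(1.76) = -10.23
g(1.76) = -9.81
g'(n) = 3*n^2 - 2*n - 16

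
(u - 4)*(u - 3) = u^2 - 7*u + 12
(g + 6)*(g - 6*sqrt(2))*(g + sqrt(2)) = g^3 - 5*sqrt(2)*g^2 + 6*g^2 - 30*sqrt(2)*g - 12*g - 72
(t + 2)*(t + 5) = t^2 + 7*t + 10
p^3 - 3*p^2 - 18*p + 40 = (p - 5)*(p - 2)*(p + 4)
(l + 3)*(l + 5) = l^2 + 8*l + 15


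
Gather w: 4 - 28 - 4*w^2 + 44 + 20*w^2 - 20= 16*w^2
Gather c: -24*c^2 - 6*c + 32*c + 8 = -24*c^2 + 26*c + 8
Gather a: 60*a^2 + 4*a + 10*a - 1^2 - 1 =60*a^2 + 14*a - 2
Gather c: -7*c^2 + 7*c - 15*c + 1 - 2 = -7*c^2 - 8*c - 1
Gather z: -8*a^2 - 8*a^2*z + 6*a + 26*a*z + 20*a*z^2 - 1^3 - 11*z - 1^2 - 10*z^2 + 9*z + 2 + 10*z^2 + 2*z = -8*a^2 + 20*a*z^2 + 6*a + z*(-8*a^2 + 26*a)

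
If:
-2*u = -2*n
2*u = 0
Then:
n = 0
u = 0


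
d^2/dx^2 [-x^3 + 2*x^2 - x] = 4 - 6*x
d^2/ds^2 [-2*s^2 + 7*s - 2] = -4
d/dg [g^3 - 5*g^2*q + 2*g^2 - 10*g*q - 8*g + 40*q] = 3*g^2 - 10*g*q + 4*g - 10*q - 8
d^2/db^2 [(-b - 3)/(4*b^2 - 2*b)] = (b*(2*b - 1)*(6*b + 5) - (b + 3)*(4*b - 1)^2)/(b^3*(2*b - 1)^3)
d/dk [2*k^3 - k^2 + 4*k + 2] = 6*k^2 - 2*k + 4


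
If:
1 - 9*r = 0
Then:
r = 1/9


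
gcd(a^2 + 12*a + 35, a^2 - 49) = a + 7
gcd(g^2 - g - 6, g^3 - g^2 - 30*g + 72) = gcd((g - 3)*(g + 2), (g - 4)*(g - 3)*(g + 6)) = g - 3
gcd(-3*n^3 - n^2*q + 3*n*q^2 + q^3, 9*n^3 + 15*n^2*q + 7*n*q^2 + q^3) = 3*n^2 + 4*n*q + q^2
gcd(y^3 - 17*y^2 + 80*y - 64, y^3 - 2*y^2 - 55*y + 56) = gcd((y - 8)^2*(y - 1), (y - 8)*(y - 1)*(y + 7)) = y^2 - 9*y + 8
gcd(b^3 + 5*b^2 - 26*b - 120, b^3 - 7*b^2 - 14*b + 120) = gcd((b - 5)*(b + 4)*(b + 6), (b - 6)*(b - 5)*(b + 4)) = b^2 - b - 20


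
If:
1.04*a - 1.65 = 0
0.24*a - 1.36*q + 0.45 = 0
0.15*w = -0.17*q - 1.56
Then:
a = 1.59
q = 0.61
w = -11.09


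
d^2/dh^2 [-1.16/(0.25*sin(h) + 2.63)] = (0.0725*sin(h)^2 - 0.7627*sin(h) - 0.145)/(0.25*sin(h) + 2.63)^3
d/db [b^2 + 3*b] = 2*b + 3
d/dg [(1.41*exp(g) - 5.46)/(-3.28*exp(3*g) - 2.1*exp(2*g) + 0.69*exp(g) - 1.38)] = (9.2496*exp(3*g) - 50.7654*exp(2*g) - 22.932*exp(g) + 1.8216)*exp(g)/(10.7584*exp(6*g) + 13.776*exp(5*g) - 0.1164*exp(4*g) + 6.1548*exp(3*g) + 6.2721*exp(2*g) - 1.9044*exp(g) + 1.9044)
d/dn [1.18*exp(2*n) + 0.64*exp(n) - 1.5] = (2.36*exp(n) + 0.64)*exp(n)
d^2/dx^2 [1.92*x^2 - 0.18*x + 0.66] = 3.84000000000000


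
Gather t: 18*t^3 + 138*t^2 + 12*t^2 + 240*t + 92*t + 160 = 18*t^3 + 150*t^2 + 332*t + 160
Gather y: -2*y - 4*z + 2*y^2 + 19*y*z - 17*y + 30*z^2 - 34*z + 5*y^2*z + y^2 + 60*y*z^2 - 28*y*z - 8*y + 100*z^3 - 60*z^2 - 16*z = y^2*(5*z + 3) + y*(60*z^2 - 9*z - 27) + 100*z^3 - 30*z^2 - 54*z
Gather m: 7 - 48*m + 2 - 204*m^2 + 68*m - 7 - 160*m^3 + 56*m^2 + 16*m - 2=-160*m^3 - 148*m^2 + 36*m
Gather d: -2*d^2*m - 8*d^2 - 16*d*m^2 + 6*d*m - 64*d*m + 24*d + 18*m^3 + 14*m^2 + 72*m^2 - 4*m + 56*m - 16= d^2*(-2*m - 8) + d*(-16*m^2 - 58*m + 24) + 18*m^3 + 86*m^2 + 52*m - 16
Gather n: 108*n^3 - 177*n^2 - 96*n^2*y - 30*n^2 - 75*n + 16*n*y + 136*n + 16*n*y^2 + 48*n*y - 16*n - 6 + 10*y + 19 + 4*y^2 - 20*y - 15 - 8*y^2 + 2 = 108*n^3 + n^2*(-96*y - 207) + n*(16*y^2 + 64*y + 45) - 4*y^2 - 10*y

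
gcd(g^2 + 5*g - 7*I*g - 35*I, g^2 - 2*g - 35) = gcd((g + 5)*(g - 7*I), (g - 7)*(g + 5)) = g + 5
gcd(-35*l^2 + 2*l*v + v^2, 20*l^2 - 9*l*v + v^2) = -5*l + v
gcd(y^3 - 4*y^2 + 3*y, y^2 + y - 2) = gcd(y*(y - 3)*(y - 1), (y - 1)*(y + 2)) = y - 1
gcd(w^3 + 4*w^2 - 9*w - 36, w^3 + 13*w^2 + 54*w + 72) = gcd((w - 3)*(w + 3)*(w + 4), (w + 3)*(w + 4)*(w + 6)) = w^2 + 7*w + 12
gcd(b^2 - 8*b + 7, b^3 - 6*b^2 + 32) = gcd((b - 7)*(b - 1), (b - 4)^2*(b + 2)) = 1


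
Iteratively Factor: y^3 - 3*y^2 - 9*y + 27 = (y + 3)*(y^2 - 6*y + 9) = (y - 3)*(y + 3)*(y - 3)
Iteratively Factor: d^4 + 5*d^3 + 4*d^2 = (d + 4)*(d^3 + d^2) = d*(d + 4)*(d^2 + d) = d^2*(d + 4)*(d + 1)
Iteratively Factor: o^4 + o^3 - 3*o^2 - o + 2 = (o + 2)*(o^3 - o^2 - o + 1) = (o - 1)*(o + 2)*(o^2 - 1) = (o - 1)^2*(o + 2)*(o + 1)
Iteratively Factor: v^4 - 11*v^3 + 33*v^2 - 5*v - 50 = (v - 5)*(v^3 - 6*v^2 + 3*v + 10) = (v - 5)*(v + 1)*(v^2 - 7*v + 10) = (v - 5)*(v - 2)*(v + 1)*(v - 5)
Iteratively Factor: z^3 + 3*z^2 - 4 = (z - 1)*(z^2 + 4*z + 4) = (z - 1)*(z + 2)*(z + 2)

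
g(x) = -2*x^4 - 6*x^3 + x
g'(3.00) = -377.00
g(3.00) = -321.00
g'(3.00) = -377.00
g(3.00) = -321.00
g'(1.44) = -60.21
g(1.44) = -25.08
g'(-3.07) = 62.83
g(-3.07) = -7.12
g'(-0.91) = -7.88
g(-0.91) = 2.24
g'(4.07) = -836.52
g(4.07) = -949.24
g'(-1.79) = -10.79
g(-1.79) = 12.09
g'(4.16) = -886.43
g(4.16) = -1026.76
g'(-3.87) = 195.10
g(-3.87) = -104.72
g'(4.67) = -1206.34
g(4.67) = -1557.67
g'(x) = -8*x^3 - 18*x^2 + 1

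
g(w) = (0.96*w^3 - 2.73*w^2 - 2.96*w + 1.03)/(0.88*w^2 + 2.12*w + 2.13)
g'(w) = (-1.76*w - 2.12)*(0.96*w^3 - 2.73*w^2 - 2.96*w + 1.03)/(0.88*w^2 + 2.12*w + 2.13)^2 + (2.88*w^2 - 5.46*w - 2.96)/(0.88*w^2 + 2.12*w + 2.13) = (0.8448*w^4 + 4.0704*w^3 + 2.9516*w^2 - 13.4426*w - 8.4884)/(0.7744*w^4 + 3.7312*w^3 + 8.2432*w^2 + 9.0312*w + 4.5369)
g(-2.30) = -9.58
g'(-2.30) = 3.34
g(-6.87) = -14.39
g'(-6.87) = 0.93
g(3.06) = -0.36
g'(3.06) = 0.59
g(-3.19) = -11.21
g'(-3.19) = 1.06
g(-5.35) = -13.04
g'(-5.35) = 0.85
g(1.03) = -0.74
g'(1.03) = -0.50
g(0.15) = 0.21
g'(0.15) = -1.71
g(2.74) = -0.54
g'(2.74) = 0.51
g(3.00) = -0.40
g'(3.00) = 0.58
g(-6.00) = -13.60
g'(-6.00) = 0.89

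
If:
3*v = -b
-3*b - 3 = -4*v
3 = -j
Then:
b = -9/13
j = -3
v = 3/13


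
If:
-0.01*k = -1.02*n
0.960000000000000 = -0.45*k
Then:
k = -2.13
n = -0.02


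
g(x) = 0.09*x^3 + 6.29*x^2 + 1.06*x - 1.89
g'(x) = 0.27*x^2 + 12.58*x + 1.06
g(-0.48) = -0.96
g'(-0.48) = -4.92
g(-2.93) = 46.74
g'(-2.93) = -33.48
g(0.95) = 4.87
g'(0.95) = 13.25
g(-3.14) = 54.01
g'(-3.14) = -35.78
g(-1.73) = 14.64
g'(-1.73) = -19.90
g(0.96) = 5.00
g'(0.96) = 13.39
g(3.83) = 99.49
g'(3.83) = 53.20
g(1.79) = 20.68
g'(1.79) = 24.44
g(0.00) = -1.89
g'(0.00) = 1.06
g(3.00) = 60.33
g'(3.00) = 41.23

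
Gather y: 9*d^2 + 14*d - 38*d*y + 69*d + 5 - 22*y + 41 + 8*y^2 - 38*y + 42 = 9*d^2 + 83*d + 8*y^2 + y*(-38*d - 60) + 88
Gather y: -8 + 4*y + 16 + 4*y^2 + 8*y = 4*y^2 + 12*y + 8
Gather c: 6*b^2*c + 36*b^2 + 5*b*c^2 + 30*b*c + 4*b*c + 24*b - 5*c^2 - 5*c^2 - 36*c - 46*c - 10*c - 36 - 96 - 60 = 36*b^2 + 24*b + c^2*(5*b - 10) + c*(6*b^2 + 34*b - 92) - 192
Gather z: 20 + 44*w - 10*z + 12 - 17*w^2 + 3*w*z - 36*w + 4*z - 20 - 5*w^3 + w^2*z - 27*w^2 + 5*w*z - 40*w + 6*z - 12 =-5*w^3 - 44*w^2 - 32*w + z*(w^2 + 8*w)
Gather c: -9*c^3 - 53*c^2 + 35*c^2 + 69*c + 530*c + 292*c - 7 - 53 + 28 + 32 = -9*c^3 - 18*c^2 + 891*c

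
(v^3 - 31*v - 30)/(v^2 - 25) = (v^2 - 5*v - 6)/(v - 5)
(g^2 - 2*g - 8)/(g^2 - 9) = (g^2 - 2*g - 8)/(g^2 - 9)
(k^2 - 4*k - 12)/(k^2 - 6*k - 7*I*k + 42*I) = (k + 2)/(k - 7*I)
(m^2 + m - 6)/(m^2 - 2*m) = (m + 3)/m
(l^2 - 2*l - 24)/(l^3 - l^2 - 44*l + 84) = (l + 4)/(l^2 + 5*l - 14)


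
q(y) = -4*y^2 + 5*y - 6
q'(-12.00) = 101.00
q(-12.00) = -642.00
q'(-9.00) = 77.00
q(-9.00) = -375.00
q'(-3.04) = 29.32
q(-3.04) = -58.17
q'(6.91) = -50.28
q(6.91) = -162.44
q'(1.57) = -7.56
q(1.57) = -8.01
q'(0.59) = 0.28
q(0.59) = -4.44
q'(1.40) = -6.20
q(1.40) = -6.84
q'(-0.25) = 7.00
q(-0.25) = -7.50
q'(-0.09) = 5.72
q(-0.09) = -6.48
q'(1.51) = -7.08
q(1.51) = -7.57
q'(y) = 5 - 8*y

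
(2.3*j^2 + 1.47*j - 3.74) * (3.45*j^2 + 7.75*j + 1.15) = 7.935*j^4 + 22.8965*j^3 + 1.1345*j^2 - 27.2945*j - 4.301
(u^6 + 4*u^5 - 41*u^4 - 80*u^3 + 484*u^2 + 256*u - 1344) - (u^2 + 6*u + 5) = u^6 + 4*u^5 - 41*u^4 - 80*u^3 + 483*u^2 + 250*u - 1349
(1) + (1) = 2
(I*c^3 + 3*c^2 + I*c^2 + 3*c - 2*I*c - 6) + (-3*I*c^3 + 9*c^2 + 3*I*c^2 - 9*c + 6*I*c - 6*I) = -2*I*c^3 + 12*c^2 + 4*I*c^2 - 6*c + 4*I*c - 6 - 6*I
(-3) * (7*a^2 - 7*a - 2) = -21*a^2 + 21*a + 6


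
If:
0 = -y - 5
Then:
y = -5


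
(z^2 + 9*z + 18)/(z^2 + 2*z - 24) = (z + 3)/(z - 4)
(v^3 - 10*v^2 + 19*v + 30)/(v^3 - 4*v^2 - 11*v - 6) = (v - 5)/(v + 1)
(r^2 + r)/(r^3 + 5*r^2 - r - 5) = r/(r^2 + 4*r - 5)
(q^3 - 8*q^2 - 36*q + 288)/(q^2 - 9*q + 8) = (q^2 - 36)/(q - 1)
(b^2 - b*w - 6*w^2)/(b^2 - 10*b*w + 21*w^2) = (-b - 2*w)/(-b + 7*w)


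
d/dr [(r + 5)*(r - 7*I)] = 2*r + 5 - 7*I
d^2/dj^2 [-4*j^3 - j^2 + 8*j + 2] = -24*j - 2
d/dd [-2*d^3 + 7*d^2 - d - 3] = -6*d^2 + 14*d - 1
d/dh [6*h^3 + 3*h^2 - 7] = 6*h*(3*h + 1)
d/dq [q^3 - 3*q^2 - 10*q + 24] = 3*q^2 - 6*q - 10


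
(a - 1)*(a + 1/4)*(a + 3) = a^3 + 9*a^2/4 - 5*a/2 - 3/4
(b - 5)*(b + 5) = b^2 - 25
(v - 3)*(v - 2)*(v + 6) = v^3 + v^2 - 24*v + 36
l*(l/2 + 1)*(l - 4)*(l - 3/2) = l^4/2 - 7*l^3/4 - 5*l^2/2 + 6*l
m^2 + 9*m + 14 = (m + 2)*(m + 7)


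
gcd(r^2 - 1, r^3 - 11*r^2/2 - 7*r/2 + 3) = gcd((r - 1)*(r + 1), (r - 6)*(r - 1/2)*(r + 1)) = r + 1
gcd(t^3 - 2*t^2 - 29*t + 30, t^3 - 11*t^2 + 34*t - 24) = t^2 - 7*t + 6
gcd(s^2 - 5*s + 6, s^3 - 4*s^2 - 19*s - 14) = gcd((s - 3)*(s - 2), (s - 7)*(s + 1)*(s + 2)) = 1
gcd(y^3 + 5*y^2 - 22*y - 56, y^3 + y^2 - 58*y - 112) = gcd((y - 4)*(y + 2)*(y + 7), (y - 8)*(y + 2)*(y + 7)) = y^2 + 9*y + 14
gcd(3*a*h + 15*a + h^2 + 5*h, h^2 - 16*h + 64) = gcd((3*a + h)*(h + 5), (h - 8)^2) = 1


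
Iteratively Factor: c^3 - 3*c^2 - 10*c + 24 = (c - 4)*(c^2 + c - 6) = (c - 4)*(c + 3)*(c - 2)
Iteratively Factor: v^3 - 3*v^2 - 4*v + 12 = (v - 3)*(v^2 - 4) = (v - 3)*(v + 2)*(v - 2)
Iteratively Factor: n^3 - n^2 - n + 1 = (n - 1)*(n^2 - 1) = (n - 1)*(n + 1)*(n - 1)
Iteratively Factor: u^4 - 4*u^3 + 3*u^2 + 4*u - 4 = (u + 1)*(u^3 - 5*u^2 + 8*u - 4) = (u - 2)*(u + 1)*(u^2 - 3*u + 2) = (u - 2)*(u - 1)*(u + 1)*(u - 2)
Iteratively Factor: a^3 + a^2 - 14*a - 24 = (a + 2)*(a^2 - a - 12) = (a - 4)*(a + 2)*(a + 3)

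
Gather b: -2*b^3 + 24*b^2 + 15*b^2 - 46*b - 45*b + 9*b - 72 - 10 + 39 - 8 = -2*b^3 + 39*b^2 - 82*b - 51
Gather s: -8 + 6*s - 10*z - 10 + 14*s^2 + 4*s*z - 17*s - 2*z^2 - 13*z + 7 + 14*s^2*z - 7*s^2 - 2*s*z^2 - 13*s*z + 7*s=s^2*(14*z + 7) + s*(-2*z^2 - 9*z - 4) - 2*z^2 - 23*z - 11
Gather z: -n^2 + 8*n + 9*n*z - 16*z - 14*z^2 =-n^2 + 8*n - 14*z^2 + z*(9*n - 16)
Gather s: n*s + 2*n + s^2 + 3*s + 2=2*n + s^2 + s*(n + 3) + 2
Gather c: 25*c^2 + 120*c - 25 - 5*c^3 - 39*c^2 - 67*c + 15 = -5*c^3 - 14*c^2 + 53*c - 10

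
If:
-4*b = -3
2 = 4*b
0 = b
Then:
No Solution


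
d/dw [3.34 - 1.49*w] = -1.49000000000000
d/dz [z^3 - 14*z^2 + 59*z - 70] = 3*z^2 - 28*z + 59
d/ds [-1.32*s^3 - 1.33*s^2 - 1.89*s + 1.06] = -3.96*s^2 - 2.66*s - 1.89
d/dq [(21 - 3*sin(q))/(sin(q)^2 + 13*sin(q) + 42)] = 3*(sin(q)^2 - 14*sin(q) - 133)*cos(q)/(sin(q)^2 + 13*sin(q) + 42)^2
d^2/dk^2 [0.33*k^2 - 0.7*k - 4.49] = 0.660000000000000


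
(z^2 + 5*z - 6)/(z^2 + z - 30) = (z - 1)/(z - 5)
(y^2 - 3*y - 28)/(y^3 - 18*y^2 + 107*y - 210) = (y + 4)/(y^2 - 11*y + 30)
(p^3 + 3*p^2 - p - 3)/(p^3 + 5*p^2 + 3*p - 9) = (p + 1)/(p + 3)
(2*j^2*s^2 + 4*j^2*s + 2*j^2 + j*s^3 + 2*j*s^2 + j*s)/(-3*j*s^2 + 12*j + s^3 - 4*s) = j*(2*j*s^2 + 4*j*s + 2*j + s^3 + 2*s^2 + s)/(-3*j*s^2 + 12*j + s^3 - 4*s)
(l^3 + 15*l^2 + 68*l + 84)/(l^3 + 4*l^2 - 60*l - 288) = (l^2 + 9*l + 14)/(l^2 - 2*l - 48)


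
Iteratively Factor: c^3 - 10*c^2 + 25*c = (c - 5)*(c^2 - 5*c) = (c - 5)^2*(c)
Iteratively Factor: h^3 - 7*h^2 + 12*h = (h)*(h^2 - 7*h + 12) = h*(h - 4)*(h - 3)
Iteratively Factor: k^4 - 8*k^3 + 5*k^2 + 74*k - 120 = (k - 4)*(k^3 - 4*k^2 - 11*k + 30) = (k - 4)*(k + 3)*(k^2 - 7*k + 10) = (k - 5)*(k - 4)*(k + 3)*(k - 2)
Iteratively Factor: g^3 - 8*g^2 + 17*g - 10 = (g - 1)*(g^2 - 7*g + 10) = (g - 2)*(g - 1)*(g - 5)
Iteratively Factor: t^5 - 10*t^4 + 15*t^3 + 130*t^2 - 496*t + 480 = (t + 4)*(t^4 - 14*t^3 + 71*t^2 - 154*t + 120) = (t - 5)*(t + 4)*(t^3 - 9*t^2 + 26*t - 24) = (t - 5)*(t - 2)*(t + 4)*(t^2 - 7*t + 12) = (t - 5)*(t - 4)*(t - 2)*(t + 4)*(t - 3)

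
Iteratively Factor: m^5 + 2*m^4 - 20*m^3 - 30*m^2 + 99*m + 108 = (m - 3)*(m^4 + 5*m^3 - 5*m^2 - 45*m - 36) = (m - 3)*(m + 3)*(m^3 + 2*m^2 - 11*m - 12) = (m - 3)*(m + 1)*(m + 3)*(m^2 + m - 12) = (m - 3)*(m + 1)*(m + 3)*(m + 4)*(m - 3)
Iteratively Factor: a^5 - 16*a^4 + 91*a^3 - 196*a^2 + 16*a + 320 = (a - 4)*(a^4 - 12*a^3 + 43*a^2 - 24*a - 80) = (a - 5)*(a - 4)*(a^3 - 7*a^2 + 8*a + 16) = (a - 5)*(a - 4)^2*(a^2 - 3*a - 4) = (a - 5)*(a - 4)^3*(a + 1)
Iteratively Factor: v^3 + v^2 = (v)*(v^2 + v) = v^2*(v + 1)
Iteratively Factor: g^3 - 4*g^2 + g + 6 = (g - 3)*(g^2 - g - 2) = (g - 3)*(g - 2)*(g + 1)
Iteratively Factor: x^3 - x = (x - 1)*(x^2 + x) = x*(x - 1)*(x + 1)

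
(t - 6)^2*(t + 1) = t^3 - 11*t^2 + 24*t + 36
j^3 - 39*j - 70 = (j - 7)*(j + 2)*(j + 5)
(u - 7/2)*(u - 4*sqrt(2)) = u^2 - 4*sqrt(2)*u - 7*u/2 + 14*sqrt(2)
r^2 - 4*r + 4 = (r - 2)^2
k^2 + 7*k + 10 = (k + 2)*(k + 5)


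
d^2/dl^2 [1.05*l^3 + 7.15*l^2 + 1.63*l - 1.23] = 6.3*l + 14.3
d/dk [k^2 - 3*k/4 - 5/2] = 2*k - 3/4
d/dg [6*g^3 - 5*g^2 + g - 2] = 18*g^2 - 10*g + 1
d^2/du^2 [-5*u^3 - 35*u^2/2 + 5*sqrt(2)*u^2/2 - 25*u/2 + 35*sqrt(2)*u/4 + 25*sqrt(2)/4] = -30*u - 35 + 5*sqrt(2)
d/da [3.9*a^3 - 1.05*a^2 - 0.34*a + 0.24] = 11.7*a^2 - 2.1*a - 0.34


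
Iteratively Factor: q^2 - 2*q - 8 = (q + 2)*(q - 4)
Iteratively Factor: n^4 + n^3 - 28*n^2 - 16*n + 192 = (n + 4)*(n^3 - 3*n^2 - 16*n + 48) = (n + 4)^2*(n^2 - 7*n + 12) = (n - 4)*(n + 4)^2*(n - 3)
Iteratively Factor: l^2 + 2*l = (l)*(l + 2)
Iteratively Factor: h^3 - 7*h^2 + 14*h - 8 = (h - 1)*(h^2 - 6*h + 8) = (h - 4)*(h - 1)*(h - 2)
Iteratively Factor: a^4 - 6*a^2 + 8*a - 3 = (a + 3)*(a^3 - 3*a^2 + 3*a - 1) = (a - 1)*(a + 3)*(a^2 - 2*a + 1) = (a - 1)^2*(a + 3)*(a - 1)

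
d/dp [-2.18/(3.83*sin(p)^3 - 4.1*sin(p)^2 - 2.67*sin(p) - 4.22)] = (25.0482*sin(p)^2 - 17.876*sin(p) - 5.8206)*cos(p)/(-3.83*sin(p)^3 + 4.1*sin(p)^2 + 2.67*sin(p) + 4.22)^2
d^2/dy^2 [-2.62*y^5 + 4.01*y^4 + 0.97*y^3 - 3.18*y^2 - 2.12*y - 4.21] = -52.4*y^3 + 48.12*y^2 + 5.82*y - 6.36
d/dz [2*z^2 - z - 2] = 4*z - 1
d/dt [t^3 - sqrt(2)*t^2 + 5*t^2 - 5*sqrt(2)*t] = 3*t^2 - 2*sqrt(2)*t + 10*t - 5*sqrt(2)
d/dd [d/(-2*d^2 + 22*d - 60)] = (d^2 - 30)/(2*(d^4 - 22*d^3 + 181*d^2 - 660*d + 900))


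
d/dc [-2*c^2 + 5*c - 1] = 5 - 4*c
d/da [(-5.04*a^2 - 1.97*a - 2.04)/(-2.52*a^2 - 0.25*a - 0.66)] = (-3.7044*a^2 - 3.6288*a + 0.7902)/(6.3504*a^4 + 1.26*a^3 + 3.3889*a^2 + 0.33*a + 0.4356)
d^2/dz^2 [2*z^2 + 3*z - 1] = 4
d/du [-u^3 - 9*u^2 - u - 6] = -3*u^2 - 18*u - 1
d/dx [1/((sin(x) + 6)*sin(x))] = -2*(sin(x) + 3)*cos(x)/((sin(x) + 6)^2*sin(x)^2)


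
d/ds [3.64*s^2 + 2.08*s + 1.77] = 7.28*s + 2.08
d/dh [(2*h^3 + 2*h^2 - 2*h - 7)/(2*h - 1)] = 2*(4*h^3 - h^2 - 2*h + 8)/(4*h^2 - 4*h + 1)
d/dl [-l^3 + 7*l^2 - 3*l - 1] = -3*l^2 + 14*l - 3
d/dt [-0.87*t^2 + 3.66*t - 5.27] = 3.66 - 1.74*t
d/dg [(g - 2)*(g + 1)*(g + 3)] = 3*g^2 + 4*g - 5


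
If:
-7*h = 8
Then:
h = -8/7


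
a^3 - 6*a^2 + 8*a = a*(a - 4)*(a - 2)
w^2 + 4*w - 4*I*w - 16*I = (w + 4)*(w - 4*I)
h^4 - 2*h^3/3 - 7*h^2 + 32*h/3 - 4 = (h - 2)*(h - 1)*(h - 2/3)*(h + 3)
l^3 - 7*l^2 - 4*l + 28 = (l - 7)*(l - 2)*(l + 2)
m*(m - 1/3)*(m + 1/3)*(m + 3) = m^4 + 3*m^3 - m^2/9 - m/3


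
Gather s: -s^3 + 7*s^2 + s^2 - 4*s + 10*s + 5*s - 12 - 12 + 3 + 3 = -s^3 + 8*s^2 + 11*s - 18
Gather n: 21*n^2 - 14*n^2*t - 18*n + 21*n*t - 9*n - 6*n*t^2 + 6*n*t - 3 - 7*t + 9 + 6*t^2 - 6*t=n^2*(21 - 14*t) + n*(-6*t^2 + 27*t - 27) + 6*t^2 - 13*t + 6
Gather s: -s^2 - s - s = -s^2 - 2*s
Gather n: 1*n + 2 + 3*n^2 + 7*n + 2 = 3*n^2 + 8*n + 4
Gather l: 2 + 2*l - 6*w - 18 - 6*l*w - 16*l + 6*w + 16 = l*(-6*w - 14)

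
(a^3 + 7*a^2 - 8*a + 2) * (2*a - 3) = 2*a^4 + 11*a^3 - 37*a^2 + 28*a - 6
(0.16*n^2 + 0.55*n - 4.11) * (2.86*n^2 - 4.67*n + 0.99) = 0.4576*n^4 + 0.8258*n^3 - 14.1647*n^2 + 19.7382*n - 4.0689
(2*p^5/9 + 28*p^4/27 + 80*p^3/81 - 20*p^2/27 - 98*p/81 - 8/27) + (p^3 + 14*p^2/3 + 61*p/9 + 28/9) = 2*p^5/9 + 28*p^4/27 + 161*p^3/81 + 106*p^2/27 + 451*p/81 + 76/27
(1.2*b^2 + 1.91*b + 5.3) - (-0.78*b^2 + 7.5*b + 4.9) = 1.98*b^2 - 5.59*b + 0.399999999999999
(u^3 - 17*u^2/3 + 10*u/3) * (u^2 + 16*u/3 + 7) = u^5 - u^4/3 - 179*u^3/9 - 197*u^2/9 + 70*u/3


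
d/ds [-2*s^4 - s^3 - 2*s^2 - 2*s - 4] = -8*s^3 - 3*s^2 - 4*s - 2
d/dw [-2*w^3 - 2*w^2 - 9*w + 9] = -6*w^2 - 4*w - 9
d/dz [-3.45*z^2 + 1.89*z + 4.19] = 1.89 - 6.9*z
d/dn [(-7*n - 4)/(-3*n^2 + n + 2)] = (21*n^2 - 7*n - (6*n - 1)*(7*n + 4) - 14)/(-3*n^2 + n + 2)^2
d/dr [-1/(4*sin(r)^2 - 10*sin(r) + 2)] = (4*sin(r) - 5)*cos(r)/(2*(-5*sin(r) - cos(2*r) + 2)^2)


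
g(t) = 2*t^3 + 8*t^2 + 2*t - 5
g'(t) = 6*t^2 + 16*t + 2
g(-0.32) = -4.89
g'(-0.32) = -2.51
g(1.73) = 32.76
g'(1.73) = 47.64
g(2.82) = 109.11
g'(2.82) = 94.83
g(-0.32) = -4.89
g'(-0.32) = -2.51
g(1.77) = 34.69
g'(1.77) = 49.12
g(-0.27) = -5.00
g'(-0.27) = -1.88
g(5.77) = 657.08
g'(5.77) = 294.08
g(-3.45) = 1.19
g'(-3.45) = 18.22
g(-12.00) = -2333.00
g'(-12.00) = 674.00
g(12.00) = 4627.00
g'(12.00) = 1058.00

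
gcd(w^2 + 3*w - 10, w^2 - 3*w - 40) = w + 5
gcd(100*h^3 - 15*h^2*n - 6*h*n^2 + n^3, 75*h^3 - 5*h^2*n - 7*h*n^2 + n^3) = 25*h^2 - 10*h*n + n^2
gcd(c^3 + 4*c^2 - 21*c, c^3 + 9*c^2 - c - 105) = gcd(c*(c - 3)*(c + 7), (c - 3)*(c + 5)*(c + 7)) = c^2 + 4*c - 21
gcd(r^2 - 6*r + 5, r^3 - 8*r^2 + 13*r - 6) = r - 1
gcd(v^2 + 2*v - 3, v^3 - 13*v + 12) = v - 1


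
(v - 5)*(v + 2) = v^2 - 3*v - 10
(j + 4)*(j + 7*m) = j^2 + 7*j*m + 4*j + 28*m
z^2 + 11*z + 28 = (z + 4)*(z + 7)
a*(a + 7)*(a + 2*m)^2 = a^4 + 4*a^3*m + 7*a^3 + 4*a^2*m^2 + 28*a^2*m + 28*a*m^2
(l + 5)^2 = l^2 + 10*l + 25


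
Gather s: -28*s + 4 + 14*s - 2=2 - 14*s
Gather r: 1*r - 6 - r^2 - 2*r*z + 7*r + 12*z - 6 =-r^2 + r*(8 - 2*z) + 12*z - 12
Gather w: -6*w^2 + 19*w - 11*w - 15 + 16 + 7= -6*w^2 + 8*w + 8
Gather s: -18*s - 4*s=-22*s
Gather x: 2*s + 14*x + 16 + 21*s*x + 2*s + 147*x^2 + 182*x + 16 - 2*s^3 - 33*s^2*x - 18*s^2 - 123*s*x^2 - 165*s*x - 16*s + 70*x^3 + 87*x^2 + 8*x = -2*s^3 - 18*s^2 - 12*s + 70*x^3 + x^2*(234 - 123*s) + x*(-33*s^2 - 144*s + 204) + 32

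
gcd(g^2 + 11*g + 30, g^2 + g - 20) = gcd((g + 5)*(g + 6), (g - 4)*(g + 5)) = g + 5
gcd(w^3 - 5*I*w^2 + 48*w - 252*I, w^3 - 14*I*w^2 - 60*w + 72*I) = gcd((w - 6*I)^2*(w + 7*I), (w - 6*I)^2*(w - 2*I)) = w^2 - 12*I*w - 36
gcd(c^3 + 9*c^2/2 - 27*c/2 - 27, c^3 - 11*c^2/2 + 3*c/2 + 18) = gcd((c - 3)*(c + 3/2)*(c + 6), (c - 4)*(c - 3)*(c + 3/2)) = c^2 - 3*c/2 - 9/2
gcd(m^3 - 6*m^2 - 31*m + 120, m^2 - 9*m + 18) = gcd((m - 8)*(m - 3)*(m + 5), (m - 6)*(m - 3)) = m - 3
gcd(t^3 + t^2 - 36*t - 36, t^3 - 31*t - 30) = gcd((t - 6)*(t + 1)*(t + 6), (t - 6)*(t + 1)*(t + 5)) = t^2 - 5*t - 6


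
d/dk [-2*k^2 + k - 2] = 1 - 4*k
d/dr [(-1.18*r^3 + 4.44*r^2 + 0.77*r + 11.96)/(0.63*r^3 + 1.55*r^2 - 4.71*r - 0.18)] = (-4.6262*r^4 + 10.1454*r^3 - 44.0731*r^2 - 38.6744*r + 56.193)/(0.3969*r^6 + 1.953*r^5 - 3.5321*r^4 - 14.8278*r^3 + 21.6261*r^2 + 1.6956*r + 0.0324)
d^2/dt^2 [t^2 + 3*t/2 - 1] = 2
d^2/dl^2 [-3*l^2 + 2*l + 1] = -6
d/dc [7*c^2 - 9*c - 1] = 14*c - 9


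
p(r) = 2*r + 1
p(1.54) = 4.08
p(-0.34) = 0.32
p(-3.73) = -6.46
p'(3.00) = 2.00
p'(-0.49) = 2.00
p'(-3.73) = 2.00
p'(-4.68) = 2.00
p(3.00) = 7.00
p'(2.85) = 2.00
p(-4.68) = -8.36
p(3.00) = 7.00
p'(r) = 2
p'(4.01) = 2.00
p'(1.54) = 2.00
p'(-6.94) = 2.00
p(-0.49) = 0.02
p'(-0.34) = 2.00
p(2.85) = 6.70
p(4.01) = 9.02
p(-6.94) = -12.88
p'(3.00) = 2.00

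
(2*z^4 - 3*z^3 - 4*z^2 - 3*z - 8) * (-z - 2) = -2*z^5 - z^4 + 10*z^3 + 11*z^2 + 14*z + 16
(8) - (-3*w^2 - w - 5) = 3*w^2 + w + 13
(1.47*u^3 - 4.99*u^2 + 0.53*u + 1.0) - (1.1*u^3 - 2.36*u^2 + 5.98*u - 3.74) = 0.37*u^3 - 2.63*u^2 - 5.45*u + 4.74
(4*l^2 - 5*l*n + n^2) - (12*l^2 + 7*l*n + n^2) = -8*l^2 - 12*l*n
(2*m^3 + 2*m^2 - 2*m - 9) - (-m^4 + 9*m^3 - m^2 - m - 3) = m^4 - 7*m^3 + 3*m^2 - m - 6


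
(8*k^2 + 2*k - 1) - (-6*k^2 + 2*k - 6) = 14*k^2 + 5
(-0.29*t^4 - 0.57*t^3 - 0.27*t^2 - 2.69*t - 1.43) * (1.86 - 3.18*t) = 0.9222*t^5 + 1.2732*t^4 - 0.2016*t^3 + 8.052*t^2 - 0.456*t - 2.6598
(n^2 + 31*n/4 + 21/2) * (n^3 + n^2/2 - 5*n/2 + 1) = n^5 + 33*n^4/4 + 95*n^3/8 - 105*n^2/8 - 37*n/2 + 21/2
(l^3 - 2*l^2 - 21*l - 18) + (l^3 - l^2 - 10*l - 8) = 2*l^3 - 3*l^2 - 31*l - 26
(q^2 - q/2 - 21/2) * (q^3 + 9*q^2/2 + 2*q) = q^5 + 4*q^4 - 43*q^3/4 - 193*q^2/4 - 21*q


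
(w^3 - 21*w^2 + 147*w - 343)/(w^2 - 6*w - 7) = (w^2 - 14*w + 49)/(w + 1)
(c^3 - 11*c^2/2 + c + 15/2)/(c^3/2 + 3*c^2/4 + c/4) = 2*(2*c^2 - 13*c + 15)/(c*(2*c + 1))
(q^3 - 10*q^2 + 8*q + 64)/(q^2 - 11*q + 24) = (q^2 - 2*q - 8)/(q - 3)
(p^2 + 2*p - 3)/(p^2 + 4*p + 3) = (p - 1)/(p + 1)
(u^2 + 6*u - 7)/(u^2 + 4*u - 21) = (u - 1)/(u - 3)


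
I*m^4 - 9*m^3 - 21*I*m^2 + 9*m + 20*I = (m + 1)*(m + 4*I)*(m + 5*I)*(I*m - I)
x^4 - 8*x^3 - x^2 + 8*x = x*(x - 8)*(x - 1)*(x + 1)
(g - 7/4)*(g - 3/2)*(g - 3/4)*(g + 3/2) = g^4 - 5*g^3/2 - 15*g^2/16 + 45*g/8 - 189/64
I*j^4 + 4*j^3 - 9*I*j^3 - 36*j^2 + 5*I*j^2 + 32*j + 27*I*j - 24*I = (j - 8)*(j - 3*I)*(j - I)*(I*j - I)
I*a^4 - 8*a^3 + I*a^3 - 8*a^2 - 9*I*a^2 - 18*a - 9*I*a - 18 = (a + 1)*(a + 3*I)*(a + 6*I)*(I*a + 1)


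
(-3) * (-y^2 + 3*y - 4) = 3*y^2 - 9*y + 12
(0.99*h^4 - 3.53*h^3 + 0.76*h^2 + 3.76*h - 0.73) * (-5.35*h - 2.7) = -5.2965*h^5 + 16.2125*h^4 + 5.465*h^3 - 22.168*h^2 - 6.2465*h + 1.971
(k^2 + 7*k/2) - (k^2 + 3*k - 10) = k/2 + 10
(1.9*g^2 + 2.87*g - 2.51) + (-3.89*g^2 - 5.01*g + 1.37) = -1.99*g^2 - 2.14*g - 1.14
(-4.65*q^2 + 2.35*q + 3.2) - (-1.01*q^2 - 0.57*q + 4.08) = -3.64*q^2 + 2.92*q - 0.88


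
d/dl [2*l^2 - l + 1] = 4*l - 1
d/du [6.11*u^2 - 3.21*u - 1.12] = 12.22*u - 3.21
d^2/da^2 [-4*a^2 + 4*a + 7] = -8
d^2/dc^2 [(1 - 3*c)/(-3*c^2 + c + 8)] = 2*(3*(2 - 9*c)*(-3*c^2 + c + 8) - (3*c - 1)*(6*c - 1)^2)/(-3*c^2 + c + 8)^3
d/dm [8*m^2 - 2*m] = 16*m - 2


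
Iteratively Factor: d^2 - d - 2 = (d + 1)*(d - 2)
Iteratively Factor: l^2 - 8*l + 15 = (l - 3)*(l - 5)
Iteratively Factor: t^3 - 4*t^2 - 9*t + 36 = (t - 3)*(t^2 - t - 12) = (t - 3)*(t + 3)*(t - 4)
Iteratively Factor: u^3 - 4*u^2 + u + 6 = (u - 2)*(u^2 - 2*u - 3) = (u - 3)*(u - 2)*(u + 1)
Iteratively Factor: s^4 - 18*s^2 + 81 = (s - 3)*(s^3 + 3*s^2 - 9*s - 27) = (s - 3)*(s + 3)*(s^2 - 9) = (s - 3)*(s + 3)^2*(s - 3)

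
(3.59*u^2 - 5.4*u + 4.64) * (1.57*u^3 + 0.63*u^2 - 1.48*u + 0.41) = 5.6363*u^5 - 6.2163*u^4 - 1.4304*u^3 + 12.3871*u^2 - 9.0812*u + 1.9024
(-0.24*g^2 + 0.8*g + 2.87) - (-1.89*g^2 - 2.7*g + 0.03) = 1.65*g^2 + 3.5*g + 2.84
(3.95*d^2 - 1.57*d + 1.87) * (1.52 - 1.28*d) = -5.056*d^3 + 8.0136*d^2 - 4.78*d + 2.8424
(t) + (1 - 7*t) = 1 - 6*t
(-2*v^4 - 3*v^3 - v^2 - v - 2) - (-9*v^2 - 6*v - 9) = -2*v^4 - 3*v^3 + 8*v^2 + 5*v + 7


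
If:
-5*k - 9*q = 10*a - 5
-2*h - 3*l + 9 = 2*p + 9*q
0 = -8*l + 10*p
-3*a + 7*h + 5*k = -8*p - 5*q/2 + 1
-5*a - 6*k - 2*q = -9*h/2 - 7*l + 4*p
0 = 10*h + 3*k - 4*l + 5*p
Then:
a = -248443/530968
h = 18387/265484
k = -30645/132742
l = -113805/265484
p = -22761/66371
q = 319565/265484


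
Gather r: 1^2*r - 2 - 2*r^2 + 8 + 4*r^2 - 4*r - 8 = 2*r^2 - 3*r - 2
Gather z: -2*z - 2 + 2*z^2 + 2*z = 2*z^2 - 2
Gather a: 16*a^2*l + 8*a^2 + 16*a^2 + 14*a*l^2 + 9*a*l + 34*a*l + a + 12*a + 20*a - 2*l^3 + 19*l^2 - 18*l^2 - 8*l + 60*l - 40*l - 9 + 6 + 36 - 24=a^2*(16*l + 24) + a*(14*l^2 + 43*l + 33) - 2*l^3 + l^2 + 12*l + 9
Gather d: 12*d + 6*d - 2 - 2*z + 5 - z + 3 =18*d - 3*z + 6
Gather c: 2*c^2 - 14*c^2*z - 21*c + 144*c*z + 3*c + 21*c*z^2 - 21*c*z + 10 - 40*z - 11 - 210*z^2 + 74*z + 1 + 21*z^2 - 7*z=c^2*(2 - 14*z) + c*(21*z^2 + 123*z - 18) - 189*z^2 + 27*z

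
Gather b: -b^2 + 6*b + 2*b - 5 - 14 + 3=-b^2 + 8*b - 16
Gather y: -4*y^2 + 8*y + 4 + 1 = -4*y^2 + 8*y + 5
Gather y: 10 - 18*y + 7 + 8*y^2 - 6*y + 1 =8*y^2 - 24*y + 18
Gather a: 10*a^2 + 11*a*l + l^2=10*a^2 + 11*a*l + l^2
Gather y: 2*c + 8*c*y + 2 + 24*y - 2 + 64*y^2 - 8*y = 2*c + 64*y^2 + y*(8*c + 16)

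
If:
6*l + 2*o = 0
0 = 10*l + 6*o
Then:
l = 0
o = 0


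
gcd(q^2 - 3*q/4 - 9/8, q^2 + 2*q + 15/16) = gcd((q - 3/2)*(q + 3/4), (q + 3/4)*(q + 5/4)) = q + 3/4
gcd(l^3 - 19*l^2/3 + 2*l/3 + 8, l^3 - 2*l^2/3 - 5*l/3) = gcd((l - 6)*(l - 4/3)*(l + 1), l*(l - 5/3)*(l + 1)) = l + 1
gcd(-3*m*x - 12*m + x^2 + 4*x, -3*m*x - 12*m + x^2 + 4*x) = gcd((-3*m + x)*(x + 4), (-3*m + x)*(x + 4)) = -3*m*x - 12*m + x^2 + 4*x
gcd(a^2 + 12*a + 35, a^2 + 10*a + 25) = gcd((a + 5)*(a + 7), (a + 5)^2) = a + 5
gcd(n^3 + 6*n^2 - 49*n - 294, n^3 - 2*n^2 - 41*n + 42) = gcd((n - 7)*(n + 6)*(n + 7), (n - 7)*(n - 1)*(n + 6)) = n^2 - n - 42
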